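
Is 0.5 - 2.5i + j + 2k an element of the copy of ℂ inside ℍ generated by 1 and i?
No. The quaternion 0.5 - 2.5i + j + 2k has j-coefficient y = 1 and k-coefficient z = 2, not both zero, so it does not lie in the complex subalgebra spanned by 1 and i.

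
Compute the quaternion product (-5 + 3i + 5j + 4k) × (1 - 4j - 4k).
31 - i + 37j + 12k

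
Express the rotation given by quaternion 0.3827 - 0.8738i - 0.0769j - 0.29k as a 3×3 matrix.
[[0.82, 0.3564, 0.4479], [-0.0876, -0.6953, 0.7134], [0.5657, -0.6242, -0.5389]]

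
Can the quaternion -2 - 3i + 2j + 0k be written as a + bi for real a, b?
No. The quaternion -2 - 3i + 2j has j-coefficient y = 2 and k-coefficient z = 0, not both zero, so it does not lie in the complex subalgebra spanned by 1 and i.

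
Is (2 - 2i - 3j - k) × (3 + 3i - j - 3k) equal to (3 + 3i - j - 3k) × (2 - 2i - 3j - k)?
No: pq = 6 + 8i - 20j + 2k ≠ 6 - 8i - 2j - 20k = qp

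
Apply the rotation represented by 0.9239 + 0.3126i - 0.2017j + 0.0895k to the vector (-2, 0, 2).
(-2.439, -1.306, 0.589)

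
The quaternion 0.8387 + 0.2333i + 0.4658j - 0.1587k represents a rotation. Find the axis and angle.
axis = (0.4284, 0.8553, -0.2914), θ = 66°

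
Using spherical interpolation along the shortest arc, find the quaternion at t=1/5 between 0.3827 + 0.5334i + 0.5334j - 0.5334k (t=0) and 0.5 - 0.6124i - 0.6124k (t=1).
0.4866 + 0.3151i + 0.485j - 0.6548k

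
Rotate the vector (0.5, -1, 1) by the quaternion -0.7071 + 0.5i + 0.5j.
(-0.957, 0.457, 1.061)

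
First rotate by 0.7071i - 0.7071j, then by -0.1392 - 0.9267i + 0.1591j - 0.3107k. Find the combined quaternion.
0.7678 - 0.3181i - 0.1213j + 0.5428k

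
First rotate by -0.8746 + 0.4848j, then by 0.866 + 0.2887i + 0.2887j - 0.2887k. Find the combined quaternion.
-0.8974 - 0.1125i + 0.1673j + 0.3925k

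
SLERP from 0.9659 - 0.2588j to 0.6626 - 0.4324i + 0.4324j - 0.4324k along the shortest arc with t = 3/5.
0.8951 - 0.2911i + 0.1708j - 0.2911k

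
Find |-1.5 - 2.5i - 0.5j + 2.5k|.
√15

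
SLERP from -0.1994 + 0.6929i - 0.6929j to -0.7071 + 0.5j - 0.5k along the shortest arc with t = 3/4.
0.5486 + 0.2368i - 0.6729j + 0.4361k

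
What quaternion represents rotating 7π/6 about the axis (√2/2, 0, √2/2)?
-0.2588 + 0.683i + 0.683k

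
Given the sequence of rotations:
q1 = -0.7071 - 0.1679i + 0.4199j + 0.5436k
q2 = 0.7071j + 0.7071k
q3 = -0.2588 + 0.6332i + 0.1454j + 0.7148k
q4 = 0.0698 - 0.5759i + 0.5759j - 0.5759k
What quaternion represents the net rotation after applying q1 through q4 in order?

q2 · q1 = -0.6813 + 0.0875i - 0.6187j - 0.3813k
q3 · q2 · q1 = 0.4834 - 0.0672i + 0.365j - 0.7928k
q4 · q3 · q2 · q1 = -0.6717 - 0.5295i - 0.114j - 0.5052k
-0.6717 - 0.5295i - 0.114j - 0.5052k


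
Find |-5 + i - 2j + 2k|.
√34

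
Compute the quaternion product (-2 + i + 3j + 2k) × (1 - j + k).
-1 + 6i + 4j - k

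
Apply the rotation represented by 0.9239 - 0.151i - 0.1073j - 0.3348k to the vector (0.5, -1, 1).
(-0.372, -0.672, 1.288)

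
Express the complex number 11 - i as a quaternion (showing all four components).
11 - i + 0j + 0k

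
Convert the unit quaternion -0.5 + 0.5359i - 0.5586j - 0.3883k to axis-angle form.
axis = (0.6188, -0.645, -0.4484), θ = 4π/3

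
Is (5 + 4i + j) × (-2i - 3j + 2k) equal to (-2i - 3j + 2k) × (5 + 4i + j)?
No: pq = 11 - 8i - 23j ≠ 11 - 12i - 7j + 20k = qp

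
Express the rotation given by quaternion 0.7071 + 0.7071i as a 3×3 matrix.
[[1, 0, 0], [0, 0, -1], [0, 1, 0]]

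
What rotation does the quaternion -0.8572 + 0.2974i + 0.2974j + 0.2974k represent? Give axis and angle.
axis = (√3/3, √3/3, √3/3), θ = 298°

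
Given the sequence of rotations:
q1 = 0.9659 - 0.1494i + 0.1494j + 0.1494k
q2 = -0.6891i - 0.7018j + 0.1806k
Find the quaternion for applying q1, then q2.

q2 · q1 = -0.0251 - 0.7974i - 0.6019j - 0.0334k
-0.0251 - 0.7974i - 0.6019j - 0.0334k


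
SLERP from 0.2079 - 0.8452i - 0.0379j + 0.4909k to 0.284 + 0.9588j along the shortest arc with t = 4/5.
0.3319 - 0.2576i + 0.895j + 0.1496k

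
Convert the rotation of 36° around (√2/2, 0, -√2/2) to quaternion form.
0.9511 + 0.2185i - 0.2185k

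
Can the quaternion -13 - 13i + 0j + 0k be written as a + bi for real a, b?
Yes. The quaternion -13 - 13i has j- and k-coefficients y = z = 0, so it lies in the complex subalgebra spanned by 1 and i.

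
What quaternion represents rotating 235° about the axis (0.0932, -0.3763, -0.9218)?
-0.4617 + 0.0827i - 0.3338j - 0.8176k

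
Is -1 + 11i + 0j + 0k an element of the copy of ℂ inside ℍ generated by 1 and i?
Yes. The quaternion -1 + 11i has j- and k-coefficients y = z = 0, so it lies in the complex subalgebra spanned by 1 and i.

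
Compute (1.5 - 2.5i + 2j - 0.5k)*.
1.5 + 2.5i - 2j + 0.5k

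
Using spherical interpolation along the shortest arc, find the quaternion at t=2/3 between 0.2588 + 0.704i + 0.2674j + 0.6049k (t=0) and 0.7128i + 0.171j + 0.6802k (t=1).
0.0873 + 0.7164i + 0.2051j + 0.6611k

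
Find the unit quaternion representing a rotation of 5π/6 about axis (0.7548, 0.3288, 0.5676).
0.2588 + 0.7291i + 0.3176j + 0.5483k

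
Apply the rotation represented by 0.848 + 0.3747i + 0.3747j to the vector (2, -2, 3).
(2.783, -2.783, -1.227)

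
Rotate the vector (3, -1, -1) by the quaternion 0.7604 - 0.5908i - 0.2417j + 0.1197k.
(2.969, 0.289, 1.45)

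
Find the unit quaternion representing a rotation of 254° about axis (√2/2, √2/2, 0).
-0.6018 + 0.5647i + 0.5647j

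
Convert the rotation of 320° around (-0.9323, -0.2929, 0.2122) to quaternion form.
-0.9397 - 0.3189i - 0.1002j + 0.0726k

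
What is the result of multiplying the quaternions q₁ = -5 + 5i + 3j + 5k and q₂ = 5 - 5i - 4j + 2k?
2 + 76i + 10k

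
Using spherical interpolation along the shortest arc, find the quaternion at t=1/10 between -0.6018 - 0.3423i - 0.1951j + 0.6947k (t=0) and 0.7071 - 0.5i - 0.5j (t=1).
-0.6832 - 0.2599i - 0.1175j + 0.6722k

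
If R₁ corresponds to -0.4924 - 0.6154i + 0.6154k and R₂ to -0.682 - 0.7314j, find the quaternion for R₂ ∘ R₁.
0.3358 - 0.0304i + 0.3601j - 0.8698k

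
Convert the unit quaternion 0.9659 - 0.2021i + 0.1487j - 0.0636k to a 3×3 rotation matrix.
[[0.9477, 0.0628, 0.313], [-0.183, 0.9102, 0.3715], [-0.2616, -0.4093, 0.8741]]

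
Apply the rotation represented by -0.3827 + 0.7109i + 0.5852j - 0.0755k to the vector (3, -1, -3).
(1.803, 1.324, 3.741)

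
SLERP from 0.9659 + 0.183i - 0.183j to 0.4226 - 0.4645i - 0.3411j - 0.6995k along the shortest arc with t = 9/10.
0.5217 - 0.4153i - 0.3453j - 0.6604k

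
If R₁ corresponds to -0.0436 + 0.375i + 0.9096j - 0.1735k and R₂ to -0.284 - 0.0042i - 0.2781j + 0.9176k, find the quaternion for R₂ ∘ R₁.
0.4261 - 0.8927i + 0.0972j + 0.1097k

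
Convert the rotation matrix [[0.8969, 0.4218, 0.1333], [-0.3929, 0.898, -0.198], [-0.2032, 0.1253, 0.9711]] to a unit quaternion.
0.9703 + 0.0833i + 0.0867j - 0.2099k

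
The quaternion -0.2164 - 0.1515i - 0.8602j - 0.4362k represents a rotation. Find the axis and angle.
axis = (-0.1552, -0.8811, -0.4468), θ = 205°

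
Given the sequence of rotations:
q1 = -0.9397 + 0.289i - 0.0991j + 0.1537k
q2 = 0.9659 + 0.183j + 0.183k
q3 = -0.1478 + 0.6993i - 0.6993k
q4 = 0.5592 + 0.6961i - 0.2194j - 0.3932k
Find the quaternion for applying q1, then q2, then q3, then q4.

q2 · q1 = -0.9176 + 0.3254i - 0.2148j - 0.0764k
q3 · q2 · q1 = -0.1454 - 0.84i - 0.1424j + 0.5028k
q4 · q3 · q2 · q1 = 0.6699 - 0.7372i - 0.0674j + 0.0549k
0.6699 - 0.7372i - 0.0674j + 0.0549k


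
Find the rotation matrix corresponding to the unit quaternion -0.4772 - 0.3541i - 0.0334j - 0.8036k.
[[-0.2938, -0.7433, 0.601], [0.7906, -0.5423, -0.2843], [0.5372, 0.3916, 0.747]]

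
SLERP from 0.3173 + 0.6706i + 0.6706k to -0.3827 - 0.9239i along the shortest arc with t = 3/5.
0.3808 + 0.8781i + 0.2899k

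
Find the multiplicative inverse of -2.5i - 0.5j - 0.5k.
0.3704i + 0.0741j + 0.0741k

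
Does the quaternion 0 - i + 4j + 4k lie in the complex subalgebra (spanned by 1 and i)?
No. The quaternion -i + 4j + 4k has j-coefficient y = 4 and k-coefficient z = 4, not both zero, so it does not lie in the complex subalgebra spanned by 1 and i.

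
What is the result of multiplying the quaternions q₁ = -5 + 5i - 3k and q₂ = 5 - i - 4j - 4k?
-32 + 18i + 43j - 15k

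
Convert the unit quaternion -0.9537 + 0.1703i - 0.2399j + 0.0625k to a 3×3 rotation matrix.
[[0.8771, 0.0375, 0.4789], [-0.2009, 0.9342, 0.2948], [-0.4363, -0.3548, 0.8269]]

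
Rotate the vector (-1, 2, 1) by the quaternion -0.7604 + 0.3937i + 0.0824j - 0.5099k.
(-2.414, 0.014, -0.413)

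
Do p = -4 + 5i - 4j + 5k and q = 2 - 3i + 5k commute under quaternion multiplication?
No: pq = -18 + 2i - 48j - 22k ≠ -18 + 42i + 32j + 2k = qp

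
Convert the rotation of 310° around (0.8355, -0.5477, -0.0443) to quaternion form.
-0.9063 + 0.3531i - 0.2315j - 0.0187k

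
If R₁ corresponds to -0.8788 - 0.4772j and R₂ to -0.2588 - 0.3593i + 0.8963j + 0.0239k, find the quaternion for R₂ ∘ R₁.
0.6551 + 0.3272i - 0.6642j + 0.1505k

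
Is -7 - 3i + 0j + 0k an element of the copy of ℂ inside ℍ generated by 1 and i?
Yes. The quaternion -7 - 3i has j- and k-coefficients y = z = 0, so it lies in the complex subalgebra spanned by 1 and i.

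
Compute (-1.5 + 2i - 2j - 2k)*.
-1.5 - 2i + 2j + 2k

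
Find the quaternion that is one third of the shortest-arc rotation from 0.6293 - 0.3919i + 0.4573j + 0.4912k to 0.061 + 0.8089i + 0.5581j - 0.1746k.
0.495 - 0.7071i + 0.1178j + 0.491k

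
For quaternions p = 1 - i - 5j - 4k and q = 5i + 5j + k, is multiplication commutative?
No: pq = 34 + 20i - 14j + 21k ≠ 34 - 10i + 24j - 19k = qp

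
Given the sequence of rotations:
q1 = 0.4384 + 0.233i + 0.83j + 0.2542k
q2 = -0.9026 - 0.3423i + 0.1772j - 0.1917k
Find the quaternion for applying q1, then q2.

q2 · q1 = -0.4143 - 0.1562i - 0.6291j - 0.6389k
-0.4143 - 0.1562i - 0.6291j - 0.6389k


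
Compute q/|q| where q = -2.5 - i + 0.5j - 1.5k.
-0.8006 - 0.3203i + 0.1601j - 0.4804k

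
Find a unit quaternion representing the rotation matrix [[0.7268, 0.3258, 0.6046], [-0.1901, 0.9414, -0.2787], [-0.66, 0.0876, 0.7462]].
0.9239 + 0.0991i + 0.3422j - 0.1396k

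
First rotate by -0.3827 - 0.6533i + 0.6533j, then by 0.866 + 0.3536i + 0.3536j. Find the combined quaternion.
-0.3314 - 0.7011i + 0.4304j + 0.462k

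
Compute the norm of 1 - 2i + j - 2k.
√10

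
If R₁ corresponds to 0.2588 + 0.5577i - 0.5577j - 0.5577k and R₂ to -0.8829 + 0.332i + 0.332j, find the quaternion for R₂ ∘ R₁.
-0.2285 - 0.5916i + 0.7635j + 0.1221k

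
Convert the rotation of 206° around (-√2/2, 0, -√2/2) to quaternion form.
-0.225 - 0.689i - 0.689k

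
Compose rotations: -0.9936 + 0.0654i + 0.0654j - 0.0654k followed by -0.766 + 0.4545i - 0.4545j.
0.7611 - 0.472i + 0.4312j + 0.1095k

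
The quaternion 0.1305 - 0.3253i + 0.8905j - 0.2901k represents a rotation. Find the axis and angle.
axis = (-0.3281, 0.8982, -0.2926), θ = 165°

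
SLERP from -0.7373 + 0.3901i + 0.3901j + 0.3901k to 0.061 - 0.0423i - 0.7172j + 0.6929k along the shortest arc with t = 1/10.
-0.7303 + 0.3879i + 0.489j + 0.2778k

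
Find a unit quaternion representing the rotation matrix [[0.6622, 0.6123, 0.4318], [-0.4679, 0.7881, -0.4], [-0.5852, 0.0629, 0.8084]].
0.9026 + 0.1282i + 0.2817j - 0.2992k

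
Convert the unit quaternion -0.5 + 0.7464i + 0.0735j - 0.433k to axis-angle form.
axis = (0.8619, 0.0849, -0.5), θ = 4π/3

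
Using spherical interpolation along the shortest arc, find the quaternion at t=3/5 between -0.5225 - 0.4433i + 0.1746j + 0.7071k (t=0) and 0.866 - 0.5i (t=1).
-0.914 + 0.1373i + 0.0915j + 0.3706k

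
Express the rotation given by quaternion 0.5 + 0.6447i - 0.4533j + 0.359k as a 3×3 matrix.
[[0.3313, -0.9435, 0.0096], [-0.2255, -0.089, -0.9702], [0.9162, 0.3192, -0.2422]]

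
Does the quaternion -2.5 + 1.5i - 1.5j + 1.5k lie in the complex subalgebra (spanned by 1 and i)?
No. The quaternion -2.5 + 1.5i - 1.5j + 1.5k has j-coefficient y = -1.5 and k-coefficient z = 1.5, not both zero, so it does not lie in the complex subalgebra spanned by 1 and i.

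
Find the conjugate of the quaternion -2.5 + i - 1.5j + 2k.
-2.5 - i + 1.5j - 2k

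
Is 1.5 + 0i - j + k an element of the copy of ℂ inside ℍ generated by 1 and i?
No. The quaternion 1.5 - j + k has j-coefficient y = -1 and k-coefficient z = 1, not both zero, so it does not lie in the complex subalgebra spanned by 1 and i.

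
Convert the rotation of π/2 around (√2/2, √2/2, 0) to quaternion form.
0.7071 + 0.5i + 0.5j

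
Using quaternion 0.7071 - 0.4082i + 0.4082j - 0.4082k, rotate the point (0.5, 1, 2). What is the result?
(2.232, 0.366, -0.366)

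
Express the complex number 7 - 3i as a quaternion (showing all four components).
7 - 3i + 0j + 0k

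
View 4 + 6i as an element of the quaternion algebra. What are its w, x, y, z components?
4 + 6i + 0j + 0k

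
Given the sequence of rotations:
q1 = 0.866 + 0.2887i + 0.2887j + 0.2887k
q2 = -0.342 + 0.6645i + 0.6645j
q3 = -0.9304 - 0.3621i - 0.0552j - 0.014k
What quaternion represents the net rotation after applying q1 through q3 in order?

q2 · q1 = -0.6799 + 0.6686i + 0.2849j - 0.0987k
q3 · q2 · q1 = 0.889 - 0.3664i - 0.2726j + 0.0351k
0.889 - 0.3664i - 0.2726j + 0.0351k


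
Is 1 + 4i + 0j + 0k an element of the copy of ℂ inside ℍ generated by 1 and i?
Yes. The quaternion 1 + 4i has j- and k-coefficients y = z = 0, so it lies in the complex subalgebra spanned by 1 and i.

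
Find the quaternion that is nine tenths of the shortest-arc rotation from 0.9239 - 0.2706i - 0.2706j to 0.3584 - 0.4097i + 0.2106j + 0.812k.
0.4558 - 0.4212i + 0.1645j + 0.7667k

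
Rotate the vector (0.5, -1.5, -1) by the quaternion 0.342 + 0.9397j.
(-1.026, -1.5, 0.445)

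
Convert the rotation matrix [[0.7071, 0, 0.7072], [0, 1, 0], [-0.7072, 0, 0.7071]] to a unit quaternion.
0.9239 + 0.3827j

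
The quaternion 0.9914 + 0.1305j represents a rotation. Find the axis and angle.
axis = (0, 1, 0), θ = 15°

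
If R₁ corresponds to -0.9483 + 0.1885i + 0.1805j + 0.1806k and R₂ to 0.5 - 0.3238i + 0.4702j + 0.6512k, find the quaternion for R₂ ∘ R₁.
-0.6156 + 0.3687i - 0.1744j - 0.6743k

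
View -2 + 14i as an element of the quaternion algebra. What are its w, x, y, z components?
-2 + 14i + 0j + 0k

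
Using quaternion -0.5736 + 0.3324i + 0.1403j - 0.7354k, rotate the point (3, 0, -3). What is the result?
(1.587, 2.286, -3.203)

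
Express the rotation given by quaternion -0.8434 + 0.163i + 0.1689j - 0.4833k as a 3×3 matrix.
[[0.4758, -0.7602, -0.4425], [0.8703, 0.4797, 0.1117], [0.1273, -0.4382, 0.8898]]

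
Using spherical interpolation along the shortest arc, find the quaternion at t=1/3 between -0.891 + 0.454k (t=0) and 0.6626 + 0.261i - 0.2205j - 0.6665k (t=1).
-0.8344 - 0.0899i + 0.0759j + 0.5384k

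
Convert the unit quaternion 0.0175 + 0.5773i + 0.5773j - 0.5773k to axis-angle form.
axis = (√3/3, √3/3, -√3/3), θ = 178°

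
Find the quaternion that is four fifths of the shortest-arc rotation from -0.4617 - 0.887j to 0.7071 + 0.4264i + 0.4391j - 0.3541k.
-0.6888 - 0.354i - 0.5601j + 0.294k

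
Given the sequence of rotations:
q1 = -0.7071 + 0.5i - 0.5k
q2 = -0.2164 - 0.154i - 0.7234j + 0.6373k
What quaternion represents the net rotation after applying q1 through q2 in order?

q2 · q1 = 0.5487 + 0.3624i + 0.7532j + 0.0193k
0.5487 + 0.3624i + 0.7532j + 0.0193k


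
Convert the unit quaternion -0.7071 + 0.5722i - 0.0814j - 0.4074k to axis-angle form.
axis = (0.8092, -0.1151, -0.5761), θ = 3π/2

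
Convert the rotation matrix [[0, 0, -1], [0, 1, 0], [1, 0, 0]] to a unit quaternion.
0.7071 - 0.7071j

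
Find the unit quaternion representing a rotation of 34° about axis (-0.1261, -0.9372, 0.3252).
0.9563 - 0.0369i - 0.274j + 0.0951k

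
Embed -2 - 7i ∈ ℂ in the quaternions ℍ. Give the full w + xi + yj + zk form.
-2 - 7i + 0j + 0k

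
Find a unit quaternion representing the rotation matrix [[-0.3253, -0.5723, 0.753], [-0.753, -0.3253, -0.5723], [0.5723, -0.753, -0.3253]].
-0.0785 + 0.5756i - 0.5756j + 0.5756k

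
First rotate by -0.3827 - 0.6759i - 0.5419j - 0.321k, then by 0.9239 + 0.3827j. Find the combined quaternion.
-0.1462 - 0.7473i - 0.6471j - 0.0379k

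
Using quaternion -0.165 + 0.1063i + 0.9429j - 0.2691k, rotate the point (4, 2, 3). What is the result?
(-4.574, 1.405, -2.471)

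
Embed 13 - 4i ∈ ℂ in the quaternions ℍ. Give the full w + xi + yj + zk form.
13 - 4i + 0j + 0k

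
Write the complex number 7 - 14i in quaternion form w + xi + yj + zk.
7 - 14i + 0j + 0k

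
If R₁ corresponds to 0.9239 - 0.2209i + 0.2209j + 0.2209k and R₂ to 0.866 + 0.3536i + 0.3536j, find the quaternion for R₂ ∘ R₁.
0.8001 + 0.2135i + 0.4399j + 0.3475k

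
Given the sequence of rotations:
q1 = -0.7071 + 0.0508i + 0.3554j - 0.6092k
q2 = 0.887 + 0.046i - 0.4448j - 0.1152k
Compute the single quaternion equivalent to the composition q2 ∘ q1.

q2 · q1 = -0.5416 + 0.3244i + 0.6519j - 0.42k
-0.5416 + 0.3244i + 0.6519j - 0.42k


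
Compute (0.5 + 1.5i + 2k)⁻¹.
0.0769 - 0.2308i - 0.3077k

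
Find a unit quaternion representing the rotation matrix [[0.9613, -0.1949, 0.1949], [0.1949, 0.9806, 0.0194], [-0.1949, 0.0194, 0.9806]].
0.9903 + 0.0984j + 0.0984k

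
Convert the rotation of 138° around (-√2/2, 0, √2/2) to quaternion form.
0.3584 - 0.6601i + 0.6601k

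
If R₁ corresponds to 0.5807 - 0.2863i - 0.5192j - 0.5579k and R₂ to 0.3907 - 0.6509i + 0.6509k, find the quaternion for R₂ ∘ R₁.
0.4037 - 0.1519i - 0.7523j + 0.498k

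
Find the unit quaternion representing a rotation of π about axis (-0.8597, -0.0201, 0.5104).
-0.8597i - 0.0201j + 0.5104k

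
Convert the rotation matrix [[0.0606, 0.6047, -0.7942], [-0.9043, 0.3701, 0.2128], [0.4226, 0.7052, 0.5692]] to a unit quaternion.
0.7071 + 0.1741i - 0.4302j - 0.5335k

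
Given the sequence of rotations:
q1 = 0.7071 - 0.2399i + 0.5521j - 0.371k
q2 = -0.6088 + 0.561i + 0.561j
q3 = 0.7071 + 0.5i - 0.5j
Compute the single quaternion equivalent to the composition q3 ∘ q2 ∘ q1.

q2 · q1 = -0.6056 + 0.3346i + 0.2687j + 0.6702k
q3 · q2 · q1 = -0.4612 - 0.4013i + 0.1577j + 0.7755k
-0.4612 - 0.4013i + 0.1577j + 0.7755k


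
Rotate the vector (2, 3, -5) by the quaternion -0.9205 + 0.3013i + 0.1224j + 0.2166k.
(3.644, -1.515, -4.736)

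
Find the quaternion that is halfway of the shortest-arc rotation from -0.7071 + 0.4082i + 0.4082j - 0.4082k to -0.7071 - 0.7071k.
-0.7477 + 0.2158i + 0.2158j - 0.5897k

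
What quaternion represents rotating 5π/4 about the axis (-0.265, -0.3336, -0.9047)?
-0.3827 - 0.2448i - 0.3082j - 0.8358k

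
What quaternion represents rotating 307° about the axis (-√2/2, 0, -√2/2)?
-0.8949 - 0.3155i - 0.3155k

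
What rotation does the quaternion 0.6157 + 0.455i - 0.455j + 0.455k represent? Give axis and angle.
axis = (√3/3, -√3/3, √3/3), θ = 104°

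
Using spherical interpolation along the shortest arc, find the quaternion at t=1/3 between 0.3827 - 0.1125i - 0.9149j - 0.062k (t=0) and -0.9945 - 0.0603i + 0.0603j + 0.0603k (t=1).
0.6925 - 0.0605i - 0.7154j - 0.0713k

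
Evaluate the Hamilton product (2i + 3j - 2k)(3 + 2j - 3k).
-12 + i + 15j - 2k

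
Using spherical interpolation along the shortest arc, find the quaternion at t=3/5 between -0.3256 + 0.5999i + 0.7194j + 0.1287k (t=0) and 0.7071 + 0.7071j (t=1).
0.3471 + 0.3079i + 0.8834j + 0.0661k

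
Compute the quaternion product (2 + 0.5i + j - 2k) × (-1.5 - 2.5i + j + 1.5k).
0.25 - 2.25i + 4.75j + 9k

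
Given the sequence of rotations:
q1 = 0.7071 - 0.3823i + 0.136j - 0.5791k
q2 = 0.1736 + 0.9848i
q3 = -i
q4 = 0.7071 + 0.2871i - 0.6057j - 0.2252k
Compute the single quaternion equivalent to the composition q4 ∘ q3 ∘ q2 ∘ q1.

q2 · q1 = 0.4992 + 0.63i + 0.5939j + 0.0334k
q3 · q2 · q1 = 0.63 - 0.4992i + 0.0334j - 0.5939k
q4 · q3 · q2 · q1 = 0.4753 + 0.1951i - 0.075j - 0.8546k
0.4753 + 0.1951i - 0.075j - 0.8546k


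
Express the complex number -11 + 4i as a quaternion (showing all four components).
-11 + 4i + 0j + 0k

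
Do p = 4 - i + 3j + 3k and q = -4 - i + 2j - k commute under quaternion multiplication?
No: pq = -20 - 9i - 8j - 15k ≠ -20 + 9i - 17k = qp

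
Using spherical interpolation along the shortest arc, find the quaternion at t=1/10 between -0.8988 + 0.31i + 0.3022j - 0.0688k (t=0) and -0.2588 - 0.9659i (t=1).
-0.8408 + 0.4484i + 0.2958j - 0.0673k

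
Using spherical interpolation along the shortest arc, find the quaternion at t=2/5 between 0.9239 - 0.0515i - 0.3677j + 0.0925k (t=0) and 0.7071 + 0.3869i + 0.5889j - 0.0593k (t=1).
0.9873 + 0.1521i + 0.0299j + 0.0356k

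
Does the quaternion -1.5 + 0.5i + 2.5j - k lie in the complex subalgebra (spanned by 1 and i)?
No. The quaternion -1.5 + 0.5i + 2.5j - k has j-coefficient y = 2.5 and k-coefficient z = -1, not both zero, so it does not lie in the complex subalgebra spanned by 1 and i.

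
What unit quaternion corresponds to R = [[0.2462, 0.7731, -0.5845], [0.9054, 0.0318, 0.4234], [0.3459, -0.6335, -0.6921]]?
-0.3827 + 0.6904i + 0.6078j - 0.0864k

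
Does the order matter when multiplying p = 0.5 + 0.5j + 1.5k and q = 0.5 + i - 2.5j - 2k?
Yes: pq = 4.5 + 3.25i + 0.5j - 0.75k ≠ 4.5 - 2.25i - 2.5j + 0.25k = qp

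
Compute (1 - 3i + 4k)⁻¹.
0.0385 + 0.1154i - 0.1538k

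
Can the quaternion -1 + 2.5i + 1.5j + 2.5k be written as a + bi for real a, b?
No. The quaternion -1 + 2.5i + 1.5j + 2.5k has j-coefficient y = 1.5 and k-coefficient z = 2.5, not both zero, so it does not lie in the complex subalgebra spanned by 1 and i.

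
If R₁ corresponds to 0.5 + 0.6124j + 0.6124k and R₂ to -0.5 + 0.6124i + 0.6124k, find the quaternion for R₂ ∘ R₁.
-0.625 - 0.0688i - 0.6812j + 0.375k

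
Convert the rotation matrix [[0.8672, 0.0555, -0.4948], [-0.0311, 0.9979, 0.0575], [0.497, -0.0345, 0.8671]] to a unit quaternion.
0.9659 - 0.0238i - 0.2567j - 0.0224k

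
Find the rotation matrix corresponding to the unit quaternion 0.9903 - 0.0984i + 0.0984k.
[[0.9806, -0.1949, -0.0194], [0.1949, 0.9613, 0.1949], [-0.0194, -0.1949, 0.9806]]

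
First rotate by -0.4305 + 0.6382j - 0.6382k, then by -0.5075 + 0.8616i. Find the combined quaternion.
0.2185 - 0.3709i + 0.226j + 0.8738k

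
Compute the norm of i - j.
√2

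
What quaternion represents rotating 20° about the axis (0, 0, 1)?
0.9848 + 0.1736k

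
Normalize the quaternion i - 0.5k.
0.8944i - 0.4472k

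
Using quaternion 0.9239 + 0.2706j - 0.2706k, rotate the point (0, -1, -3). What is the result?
(-2, -0.414, -2.414)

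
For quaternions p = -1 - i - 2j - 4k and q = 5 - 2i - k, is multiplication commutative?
No: pq = -11 - i - 3j - 23k ≠ -11 - 5i - 17j - 15k = qp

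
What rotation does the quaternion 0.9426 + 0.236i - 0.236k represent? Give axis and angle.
axis = (√2/2, 0, -√2/2), θ = 39°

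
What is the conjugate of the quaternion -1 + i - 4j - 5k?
-1 - i + 4j + 5k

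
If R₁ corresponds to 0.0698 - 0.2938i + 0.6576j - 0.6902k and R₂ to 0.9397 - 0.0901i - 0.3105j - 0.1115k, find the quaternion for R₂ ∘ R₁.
0.1663 + 0.0053i + 0.5668j - 0.8068k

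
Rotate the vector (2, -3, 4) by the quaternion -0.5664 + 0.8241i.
(2, 4.809, 1.367)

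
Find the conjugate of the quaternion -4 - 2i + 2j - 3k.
-4 + 2i - 2j + 3k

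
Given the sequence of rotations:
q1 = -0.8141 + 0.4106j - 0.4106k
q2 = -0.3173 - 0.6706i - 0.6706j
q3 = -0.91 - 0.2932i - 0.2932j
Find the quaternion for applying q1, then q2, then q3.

q2 · q1 = 0.5337 + 0.8213i + 0.1403j - 0.1451k
q3 · q2 · q1 = -0.2037 - 0.8613i - 0.3267j + 0.3317k
-0.2037 - 0.8613i - 0.3267j + 0.3317k


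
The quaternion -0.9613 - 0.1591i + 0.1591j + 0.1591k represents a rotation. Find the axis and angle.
axis = (-√3/3, √3/3, √3/3), θ = 328°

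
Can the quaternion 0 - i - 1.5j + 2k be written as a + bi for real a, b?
No. The quaternion -i - 1.5j + 2k has j-coefficient y = -1.5 and k-coefficient z = 2, not both zero, so it does not lie in the complex subalgebra spanned by 1 and i.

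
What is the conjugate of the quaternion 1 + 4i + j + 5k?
1 - 4i - j - 5k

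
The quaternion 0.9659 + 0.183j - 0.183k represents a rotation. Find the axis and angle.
axis = (0, √2/2, -√2/2), θ = π/6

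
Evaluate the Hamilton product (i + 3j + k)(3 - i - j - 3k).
7 - 5i + 11j + 5k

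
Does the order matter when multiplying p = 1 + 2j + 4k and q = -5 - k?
Yes: pq = -1 - 2i - 10j - 21k ≠ -1 + 2i - 10j - 21k = qp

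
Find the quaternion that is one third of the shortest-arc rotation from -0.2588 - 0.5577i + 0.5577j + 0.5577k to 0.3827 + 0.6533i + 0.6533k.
-0.3973 - 0.7751i + 0.4658j + 0.1565k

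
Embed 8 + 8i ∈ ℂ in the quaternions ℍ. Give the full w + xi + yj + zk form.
8 + 8i + 0j + 0k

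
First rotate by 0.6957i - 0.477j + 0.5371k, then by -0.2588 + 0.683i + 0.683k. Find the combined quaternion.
-0.842 + 0.1457i + 0.2318j - 0.4648k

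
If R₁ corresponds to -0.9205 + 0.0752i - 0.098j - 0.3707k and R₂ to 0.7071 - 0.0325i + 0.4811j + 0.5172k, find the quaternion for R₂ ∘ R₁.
-0.4096 - 0.0446i - 0.4853j - 0.7712k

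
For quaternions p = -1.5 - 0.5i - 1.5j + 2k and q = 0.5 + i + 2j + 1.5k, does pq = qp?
No: pq = -0.25 - 8i - j - 0.75k ≠ -0.25 + 4.5i - 6.5j - 1.75k = qp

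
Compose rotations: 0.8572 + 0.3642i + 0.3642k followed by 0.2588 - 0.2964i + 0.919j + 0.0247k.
0.3208 + 0.1749i + 0.9047j - 0.2193k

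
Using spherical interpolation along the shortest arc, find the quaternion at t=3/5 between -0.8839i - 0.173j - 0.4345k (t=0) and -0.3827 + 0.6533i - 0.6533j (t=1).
0.2624 - 0.8687i + 0.3657j - 0.2068k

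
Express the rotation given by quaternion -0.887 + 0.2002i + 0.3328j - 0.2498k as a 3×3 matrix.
[[0.6537, -0.3099, -0.6904], [0.5764, 0.795, 0.1889], [0.4904, -0.5214, 0.6983]]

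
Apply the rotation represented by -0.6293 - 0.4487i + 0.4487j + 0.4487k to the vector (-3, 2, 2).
(-2.195, 2.967, 1.838)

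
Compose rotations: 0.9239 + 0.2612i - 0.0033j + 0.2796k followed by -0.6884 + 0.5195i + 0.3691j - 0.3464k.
-0.6736 + 0.4022i + 0.1076j - 0.6106k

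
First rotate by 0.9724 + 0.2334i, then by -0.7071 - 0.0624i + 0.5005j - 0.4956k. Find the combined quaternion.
-0.673 - 0.2257i + 0.371j - 0.5987k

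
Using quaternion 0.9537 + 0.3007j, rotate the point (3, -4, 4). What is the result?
(4.752, -4, 1.556)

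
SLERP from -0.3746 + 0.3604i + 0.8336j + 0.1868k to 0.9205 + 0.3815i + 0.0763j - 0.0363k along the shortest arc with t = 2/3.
-0.9282 - 0.1469i + 0.3217j + 0.1159k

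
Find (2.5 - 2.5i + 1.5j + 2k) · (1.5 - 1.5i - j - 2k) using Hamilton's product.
5.5 - 8.5i - 8.25j + 2.75k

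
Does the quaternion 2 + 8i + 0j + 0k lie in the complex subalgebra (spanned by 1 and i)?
Yes. The quaternion 2 + 8i has j- and k-coefficients y = z = 0, so it lies in the complex subalgebra spanned by 1 and i.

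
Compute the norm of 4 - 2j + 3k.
√29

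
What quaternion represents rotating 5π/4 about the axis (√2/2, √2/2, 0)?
-0.3827 + 0.6533i + 0.6533j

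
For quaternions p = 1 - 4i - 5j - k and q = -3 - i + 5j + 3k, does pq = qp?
No: pq = 21 + i + 33j - 19k ≠ 21 + 21i + 7j + 31k = qp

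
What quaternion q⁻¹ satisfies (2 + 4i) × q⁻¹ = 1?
0.1 - 0.2i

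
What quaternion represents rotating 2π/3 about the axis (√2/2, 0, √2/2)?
0.5 + 0.6124i + 0.6124k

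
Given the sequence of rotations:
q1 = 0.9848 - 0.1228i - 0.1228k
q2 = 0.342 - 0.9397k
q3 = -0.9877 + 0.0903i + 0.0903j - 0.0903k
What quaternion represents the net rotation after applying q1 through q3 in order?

q2 · q1 = 0.2214 - 0.042i + 0.1154j - 0.9674k
q3 · q2 · q1 = -0.3127 - 0.0155i - 0.0028j + 0.9497k
-0.3127 - 0.0155i - 0.0028j + 0.9497k


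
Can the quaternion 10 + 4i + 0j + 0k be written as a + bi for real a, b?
Yes. The quaternion 10 + 4i has j- and k-coefficients y = z = 0, so it lies in the complex subalgebra spanned by 1 and i.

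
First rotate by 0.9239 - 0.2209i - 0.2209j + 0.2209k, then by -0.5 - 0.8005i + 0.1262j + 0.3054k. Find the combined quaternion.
-0.6784 - 0.5338i + 0.3364j + 0.3764k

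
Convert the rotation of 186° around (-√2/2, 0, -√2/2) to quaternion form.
-0.0523 - 0.7061i - 0.7061k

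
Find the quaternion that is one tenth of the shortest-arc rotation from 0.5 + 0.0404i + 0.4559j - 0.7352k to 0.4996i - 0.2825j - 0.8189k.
0.4674 + 0.0982i + 0.3919j - 0.7863k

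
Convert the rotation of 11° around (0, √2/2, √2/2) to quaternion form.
0.9954 + 0.0678j + 0.0678k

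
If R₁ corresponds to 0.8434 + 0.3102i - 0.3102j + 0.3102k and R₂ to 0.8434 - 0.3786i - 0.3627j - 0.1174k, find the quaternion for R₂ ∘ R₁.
0.7527 - 0.2066i - 0.4865j + 0.3926k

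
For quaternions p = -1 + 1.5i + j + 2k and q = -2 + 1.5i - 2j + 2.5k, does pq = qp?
No: pq = -3.25 + 2i - 0.75j - 11k ≠ -3.25 - 11i + 0.75j - 2k = qp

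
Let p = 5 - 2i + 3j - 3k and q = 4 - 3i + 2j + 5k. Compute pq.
23 - 2i + 41j + 18k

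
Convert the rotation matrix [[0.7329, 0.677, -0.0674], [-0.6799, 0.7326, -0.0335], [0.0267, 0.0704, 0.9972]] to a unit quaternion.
0.9304 + 0.0279i - 0.0253j - 0.3646k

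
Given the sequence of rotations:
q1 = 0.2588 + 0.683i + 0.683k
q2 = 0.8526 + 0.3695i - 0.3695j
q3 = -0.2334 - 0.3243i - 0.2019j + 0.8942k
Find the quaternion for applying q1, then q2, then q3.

q2 · q1 = -0.0317 + 0.4256i - 0.348j + 0.8347k
q3 · q2 · q1 = -0.6712 + 0.0536i + 0.7389j - 0.0244k
-0.6712 + 0.0536i + 0.7389j - 0.0244k


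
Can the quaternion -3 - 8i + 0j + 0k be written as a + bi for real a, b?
Yes. The quaternion -3 - 8i has j- and k-coefficients y = z = 0, so it lies in the complex subalgebra spanned by 1 and i.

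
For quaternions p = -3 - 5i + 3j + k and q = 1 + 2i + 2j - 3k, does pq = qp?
No: pq = 4 - 22i - 16j - 6k ≠ 4 + 10j + 26k = qp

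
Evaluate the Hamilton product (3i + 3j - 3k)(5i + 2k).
-9 + 6i - 21j - 15k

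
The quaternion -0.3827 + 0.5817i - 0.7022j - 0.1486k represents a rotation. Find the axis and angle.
axis = (0.6296, -0.7601, -0.1608), θ = 5π/4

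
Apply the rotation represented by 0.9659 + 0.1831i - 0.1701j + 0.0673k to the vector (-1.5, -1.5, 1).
(-1.415, -1.864, -0.151)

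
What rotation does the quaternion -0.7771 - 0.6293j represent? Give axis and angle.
axis = (0, -1, 0), θ = 282°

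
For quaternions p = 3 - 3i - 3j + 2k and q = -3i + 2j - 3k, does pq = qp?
No: pq = 3 - 4i - 9j - 24k ≠ 3 - 14i + 21j + 6k = qp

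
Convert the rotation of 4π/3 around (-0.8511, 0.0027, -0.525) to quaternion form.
-0.5 - 0.7371i + 0.0023j - 0.4547k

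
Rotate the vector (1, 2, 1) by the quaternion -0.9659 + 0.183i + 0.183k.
(1.707, 1.732, 0.293)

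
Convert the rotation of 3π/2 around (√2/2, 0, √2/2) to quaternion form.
-0.7071 + 0.5i + 0.5k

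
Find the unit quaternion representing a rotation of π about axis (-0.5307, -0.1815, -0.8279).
-0.5307i - 0.1815j - 0.8279k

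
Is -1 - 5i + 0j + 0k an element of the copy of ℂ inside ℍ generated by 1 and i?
Yes. The quaternion -1 - 5i has j- and k-coefficients y = z = 0, so it lies in the complex subalgebra spanned by 1 and i.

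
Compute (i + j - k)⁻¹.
-0.3333i - 0.3333j + 0.3333k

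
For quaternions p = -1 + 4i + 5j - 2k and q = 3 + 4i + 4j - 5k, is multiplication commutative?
No: pq = -49 - 9i + 23j - 5k ≠ -49 + 25i - j + 3k = qp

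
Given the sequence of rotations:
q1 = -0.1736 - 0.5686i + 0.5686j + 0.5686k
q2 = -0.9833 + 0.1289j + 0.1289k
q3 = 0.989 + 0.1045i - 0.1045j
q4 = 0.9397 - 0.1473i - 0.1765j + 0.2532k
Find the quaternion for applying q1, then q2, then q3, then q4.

q2 · q1 = 0.0241 + 0.5591i - 0.6548j - 0.5082k
q3 · q2 · q1 = -0.103 + 0.6086i - 0.597j - 0.5126k
q4 · q3 · q2 · q1 = 0.0173 + 0.8287i - 0.4642j - 0.3124k
0.0173 + 0.8287i - 0.4642j - 0.3124k


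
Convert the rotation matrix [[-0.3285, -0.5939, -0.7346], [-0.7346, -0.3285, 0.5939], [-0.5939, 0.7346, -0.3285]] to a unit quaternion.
-0.061 - 0.5763i + 0.5763j + 0.5763k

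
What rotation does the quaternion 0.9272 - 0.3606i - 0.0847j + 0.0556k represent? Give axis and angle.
axis = (-0.9627, -0.2261, 0.1484), θ = 44°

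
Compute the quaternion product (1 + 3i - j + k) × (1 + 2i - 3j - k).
-7 + 9i + j - 7k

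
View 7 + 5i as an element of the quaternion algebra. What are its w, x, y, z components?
7 + 5i + 0j + 0k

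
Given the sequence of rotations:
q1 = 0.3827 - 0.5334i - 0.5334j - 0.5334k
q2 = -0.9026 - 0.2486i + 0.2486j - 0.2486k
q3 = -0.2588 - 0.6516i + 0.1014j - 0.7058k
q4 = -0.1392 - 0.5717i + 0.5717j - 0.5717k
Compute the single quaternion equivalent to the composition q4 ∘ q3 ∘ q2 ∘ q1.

q2 · q1 = -0.478 + 0.1211i + 0.5766j + 0.6515k
q3 · q2 · q1 = 0.604 + 0.7532i + 0.1414j - 0.2192k
q4 · q3 · q2 · q1 = 0.1404 - 0.4946i - 0.2303j - 0.8262k
0.1404 - 0.4946i - 0.2303j - 0.8262k


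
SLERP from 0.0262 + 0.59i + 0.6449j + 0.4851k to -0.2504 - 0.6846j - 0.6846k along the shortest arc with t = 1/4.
0.0876 + 0.4579i + 0.6845j + 0.5605k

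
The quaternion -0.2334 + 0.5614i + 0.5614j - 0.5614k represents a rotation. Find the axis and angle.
axis = (√3/3, √3/3, -√3/3), θ = 207°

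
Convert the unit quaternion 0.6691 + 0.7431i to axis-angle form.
axis = (1, 0, 0), θ = 96°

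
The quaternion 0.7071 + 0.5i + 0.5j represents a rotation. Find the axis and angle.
axis = (√2/2, √2/2, 0), θ = π/2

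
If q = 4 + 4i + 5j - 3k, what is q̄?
4 - 4i - 5j + 3k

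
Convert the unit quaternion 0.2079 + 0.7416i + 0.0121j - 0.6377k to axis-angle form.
axis = (0.7582, 0.0124, -0.6519), θ = 156°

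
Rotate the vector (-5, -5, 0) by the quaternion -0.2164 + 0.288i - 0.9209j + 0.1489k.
(6.032, -0.974, 3.558)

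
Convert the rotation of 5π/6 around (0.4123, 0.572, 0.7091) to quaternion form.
0.2588 + 0.3983i + 0.5525j + 0.6849k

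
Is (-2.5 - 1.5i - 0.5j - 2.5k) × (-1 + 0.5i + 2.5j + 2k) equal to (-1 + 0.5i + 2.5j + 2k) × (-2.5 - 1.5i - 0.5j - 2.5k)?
No: pq = 9.5 + 5.5i - 4j - 6k ≠ 9.5 - 5i - 7.5j + k = qp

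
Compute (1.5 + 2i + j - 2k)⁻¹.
0.1333 - 0.1778i - 0.0889j + 0.1778k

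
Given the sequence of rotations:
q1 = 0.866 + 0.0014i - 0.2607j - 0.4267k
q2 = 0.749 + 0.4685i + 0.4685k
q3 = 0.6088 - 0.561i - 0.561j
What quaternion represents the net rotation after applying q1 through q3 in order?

q2 · q1 = 0.8479 + 0.5289i + 0.0053j - 0.036k
q3 · q2 · q1 = 0.8159 - 0.1335i - 0.4926j + 0.2718k
0.8159 - 0.1335i - 0.4926j + 0.2718k


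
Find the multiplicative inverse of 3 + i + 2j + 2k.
0.1667 - 0.0556i - 0.1111j - 0.1111k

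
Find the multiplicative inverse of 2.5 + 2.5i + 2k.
0.1515 - 0.1515i - 0.1212k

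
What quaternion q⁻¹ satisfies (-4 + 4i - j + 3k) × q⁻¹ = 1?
-0.0952 - 0.0952i + 0.0238j - 0.0714k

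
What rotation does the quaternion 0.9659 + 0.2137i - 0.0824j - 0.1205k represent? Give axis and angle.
axis = (0.8257, -0.3184, -0.4656), θ = π/6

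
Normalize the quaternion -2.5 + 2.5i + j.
-0.6804 + 0.6804i + 0.2722j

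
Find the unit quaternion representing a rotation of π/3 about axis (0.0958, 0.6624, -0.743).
0.866 + 0.0479i + 0.3312j - 0.3715k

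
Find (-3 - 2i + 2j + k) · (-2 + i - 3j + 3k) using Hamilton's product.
11 + 10i + 12j - 7k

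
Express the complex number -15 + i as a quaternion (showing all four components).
-15 + i + 0j + 0k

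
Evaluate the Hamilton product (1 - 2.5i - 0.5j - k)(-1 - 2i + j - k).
-6.5 + 2i + j - 3.5k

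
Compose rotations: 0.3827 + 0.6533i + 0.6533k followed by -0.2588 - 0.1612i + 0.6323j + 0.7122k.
-0.459 + 0.1823i + 0.8126j - 0.3096k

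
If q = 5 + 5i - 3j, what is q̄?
5 - 5i + 3j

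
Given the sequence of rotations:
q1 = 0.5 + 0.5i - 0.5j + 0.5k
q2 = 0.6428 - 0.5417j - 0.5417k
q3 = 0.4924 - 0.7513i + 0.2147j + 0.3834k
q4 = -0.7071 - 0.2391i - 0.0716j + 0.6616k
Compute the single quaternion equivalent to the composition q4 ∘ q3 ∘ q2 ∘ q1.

q2 · q1 = 0.3214 - 0.2203i - 0.8631j + 0.3214k
q3 · q2 · q1 = 0.0548 + 0.05i - 0.199j + 0.9772k
q4 · q3 · q2 · q1 = -0.6876 + 0.0132i + 0.4035j - 0.6036k
-0.6876 + 0.0132i + 0.4035j - 0.6036k


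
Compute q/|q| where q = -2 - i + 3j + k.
-0.5164 - 0.2582i + 0.7746j + 0.2582k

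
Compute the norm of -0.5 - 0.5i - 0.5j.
0.866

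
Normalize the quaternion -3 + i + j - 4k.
-0.5774 + 0.1925i + 0.1925j - 0.7698k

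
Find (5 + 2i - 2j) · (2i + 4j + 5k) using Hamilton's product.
4 + 10j + 37k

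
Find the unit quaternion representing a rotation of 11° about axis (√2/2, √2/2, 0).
0.9954 + 0.0678i + 0.0678j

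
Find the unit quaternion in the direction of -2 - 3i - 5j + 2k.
-0.3086 - 0.4629i - 0.7715j + 0.3086k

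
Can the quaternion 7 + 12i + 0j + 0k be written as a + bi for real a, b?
Yes. The quaternion 7 + 12i has j- and k-coefficients y = z = 0, so it lies in the complex subalgebra spanned by 1 and i.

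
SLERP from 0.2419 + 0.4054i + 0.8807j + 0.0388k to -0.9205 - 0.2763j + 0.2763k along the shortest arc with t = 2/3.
0.7883 + 0.163i + 0.5615j - 0.1918k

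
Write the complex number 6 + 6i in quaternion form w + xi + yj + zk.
6 + 6i + 0j + 0k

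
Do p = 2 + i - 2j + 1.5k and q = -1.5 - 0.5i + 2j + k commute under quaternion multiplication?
No: pq = -7.5i + 5.25j + 0.75k ≠ 2.5i + 8.75j - 1.25k = qp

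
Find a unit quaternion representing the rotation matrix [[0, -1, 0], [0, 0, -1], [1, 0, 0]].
0.5 + 0.5i - 0.5j + 0.5k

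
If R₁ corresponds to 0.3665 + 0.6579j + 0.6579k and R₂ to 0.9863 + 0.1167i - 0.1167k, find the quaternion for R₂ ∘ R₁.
0.4383 + 0.1195i + 0.5721j + 0.6829k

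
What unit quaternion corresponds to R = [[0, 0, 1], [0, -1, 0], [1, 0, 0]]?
0.7071i + 0.7071k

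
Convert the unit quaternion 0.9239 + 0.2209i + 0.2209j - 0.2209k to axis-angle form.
axis = (√3/3, √3/3, -√3/3), θ = π/4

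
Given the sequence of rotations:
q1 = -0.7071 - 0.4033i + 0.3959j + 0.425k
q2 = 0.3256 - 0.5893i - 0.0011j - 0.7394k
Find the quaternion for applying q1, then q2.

q2 · q1 = -0.1532 + 0.5776i + 0.6783j + 0.4275k
-0.1532 + 0.5776i + 0.6783j + 0.4275k


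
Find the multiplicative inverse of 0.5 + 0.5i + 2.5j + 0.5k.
0.0714 - 0.0714i - 0.3571j - 0.0714k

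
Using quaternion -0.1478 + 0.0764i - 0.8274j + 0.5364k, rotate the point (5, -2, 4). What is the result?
(-3.481, -5.711, -0.516)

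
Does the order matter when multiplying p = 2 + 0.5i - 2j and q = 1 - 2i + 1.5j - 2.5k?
Yes: pq = 6 + 1.5i + 2.25j - 8.25k ≠ 6 - 8.5i - 0.25j - 1.75k = qp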